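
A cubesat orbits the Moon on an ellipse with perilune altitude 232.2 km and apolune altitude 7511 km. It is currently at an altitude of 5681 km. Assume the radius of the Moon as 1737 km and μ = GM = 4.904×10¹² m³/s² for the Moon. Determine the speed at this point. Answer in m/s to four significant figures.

r_p = 1737 + 232.2 = 1969.2 km = 1.9692×10⁶ m.
r_a = 1737 + 7511 = 9248.0 km = 9.2480×10⁶ m.
r = 1737 + 5681 = 7418.0 km = 7.418×10⁶ m.
Semi-major axis a = (r_p + r_a)/2 = 5608.6 km = 5.609×10⁶ m.
Vis-viva: v² = μ(2/r − 1/a) = 4.904×10¹² × (2.696×10⁻⁷ − 1.783×10⁻⁷) = 4.478×10⁵ m²/s².
v = 669.2 m/s.

v ≈ 669.2 m/s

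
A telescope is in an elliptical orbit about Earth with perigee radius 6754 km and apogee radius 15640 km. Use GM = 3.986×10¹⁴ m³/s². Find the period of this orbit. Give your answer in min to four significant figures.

T ≈ 196.5 min

Semi-major axis a = (r_p + r_a)/2 = (6754.0 + 15640)/2 = 11197 km = 1.120×10⁷ m.
By Kepler's third law T = 2π√(a³/μ) = 2π × 1.877×10³ = 1.179×10⁴ s.
= 196.5 min.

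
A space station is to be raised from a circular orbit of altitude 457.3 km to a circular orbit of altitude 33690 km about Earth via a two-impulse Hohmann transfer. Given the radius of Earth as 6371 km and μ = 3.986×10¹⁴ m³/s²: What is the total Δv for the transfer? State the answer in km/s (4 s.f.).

r₁ = 6371 + 457.3 = 6828.3 km = 6.8283×10⁶ m.
r₂ = 6371 + 33690 = 40061 km = 4.0061×10⁷ m.
Transfer ellipse a_t = (r₁ + r₂)/2 = 2.344×10⁷ m.
At r₁: circular v_c1 = √(μ/r₁) = 7640 m/s; transfer-perigee v_p = √[μ(2/r₁ − 1/a_t)] = 9987 m/s.
Δv₁ = v_p − v_c1 = 2347 m/s.
At r₂: circular v_c2 = √(μ/r₂) = 3154 m/s; transfer-apogee v_a = √[μ(2/r₂ − 1/a_t)] = 1702 m/s.
Δv₂ = v_c2 − v_a = 1452 m/s.
Total Δv = Δv₁ + Δv₂ = 3799 m/s = 3.799 km/s.

Δv_total ≈ 3.799 km/s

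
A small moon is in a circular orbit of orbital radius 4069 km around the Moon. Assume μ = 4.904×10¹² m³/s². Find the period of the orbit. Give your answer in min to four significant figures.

r = 4069 km = 4.069×10⁶ m.
Kepler's third law: T = 2π√(r³/μ) = 2π√((4.069×10⁶)³ / 4.904×10¹²).
r³/μ = 1.374×10⁷ s², so T = 2π × 3.706×10³ = 2.329×10⁴ s.
Converting: 2.329×10⁴ s ÷ 60.00 = 388.1 min.

T ≈ 388.1 min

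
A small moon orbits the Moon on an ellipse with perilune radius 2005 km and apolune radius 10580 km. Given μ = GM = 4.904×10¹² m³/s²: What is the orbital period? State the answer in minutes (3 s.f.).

T ≈ 746 minutes

Semi-major axis a = (r_p + r_a)/2 = (2005.0 + 10580)/2 = 6292.5 km = 6.292×10⁶ m.
By Kepler's third law T = 2π√(a³/μ) = 2π × 7.128×10³ = 4.479×10⁴ s.
= 746.4 minutes.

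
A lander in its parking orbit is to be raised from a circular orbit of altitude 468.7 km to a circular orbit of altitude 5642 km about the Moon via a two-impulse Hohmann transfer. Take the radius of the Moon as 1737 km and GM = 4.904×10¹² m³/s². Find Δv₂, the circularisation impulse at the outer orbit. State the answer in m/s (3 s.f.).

Δv ≈ 262 m/s

r₁ = 1737 + 468.7 = 2205.7 km = 2.2057×10⁶ m.
r₂ = 1737 + 5642 = 7379.0 km = 7.3790×10⁶ m.
Transfer ellipse a_t = (r₁ + r₂)/2 = 4.792×10⁶ m.
At r₁: circular v_c1 = √(μ/r₁) = 1491 m/s; transfer-perilune v_p = √[μ(2/r₁ − 1/a_t)] = 1850 m/s.
At r₂: circular v_c2 = √(μ/r₂) = 815.2 m/s; transfer-apolune v_a = √[μ(2/r₂ − 1/a_t)] = 553.1 m/s.
Δv₂ = v_c2 − v_a = 262.2 m/s.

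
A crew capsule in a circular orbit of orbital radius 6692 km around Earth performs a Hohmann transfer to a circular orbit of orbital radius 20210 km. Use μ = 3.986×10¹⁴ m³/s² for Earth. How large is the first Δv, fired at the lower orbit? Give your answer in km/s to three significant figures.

r₁ = 6692 km = 6.692×10⁶ m.
r₂ = 20210 km = 2.021×10⁷ m.
Transfer ellipse a_t = (r₁ + r₂)/2 = 1.345×10⁷ m.
At r₁: circular v_c1 = √(μ/r₁) = 7718 m/s; transfer-perigee v_p = √[μ(2/r₁ − 1/a_t)] = 9460 m/s.
Δv₁ = v_p − v_c1 = 1742 m/s.
= 1.742 km/s.

Δv ≈ 1.74 km/s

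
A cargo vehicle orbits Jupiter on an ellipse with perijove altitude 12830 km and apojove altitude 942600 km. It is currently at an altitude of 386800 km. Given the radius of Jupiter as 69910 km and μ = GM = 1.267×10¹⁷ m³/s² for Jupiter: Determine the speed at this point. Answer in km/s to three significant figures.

r_p = 69910 + 12830 = 82740 km = 8.2740×10⁷ m.
r_a = 69910 + 942600 = 1012500 km = 1.0125×10⁹ m.
r = 69910 + 386800 = 4.5671×10⁵ km = 4.567×10⁸ m.
Semi-major axis a = (r_p + r_a)/2 = 5.4762×10⁵ km = 5.476×10⁸ m.
Vis-viva: v² = μ(2/r − 1/a) = 1.267×10¹⁷ × (4.379×10⁻⁹ − 1.826×10⁻⁹) = 3.235×10⁸ m²/s².
v = 17990 m/s = 17.99 km/s.

v ≈ 18.0 km/s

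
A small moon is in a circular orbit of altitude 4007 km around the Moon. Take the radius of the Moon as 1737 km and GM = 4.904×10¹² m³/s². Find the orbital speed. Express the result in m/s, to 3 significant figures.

r = 1737 + 4007 = 5744.0 km = 5.7440×10⁶ m.
For a circular orbit v = √(μ/r) = √(4.904×10¹² / 5.744×10⁶) = √(8.538×10⁵) = 924.0 m/s.

v ≈ 924 m/s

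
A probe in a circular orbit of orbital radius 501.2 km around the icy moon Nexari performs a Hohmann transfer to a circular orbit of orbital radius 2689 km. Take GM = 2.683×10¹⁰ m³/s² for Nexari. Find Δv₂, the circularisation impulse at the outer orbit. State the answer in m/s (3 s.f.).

Δv ≈ 43.9 m/s

r₁ = 501.2 km = 5.012×10⁵ m.
r₂ = 2689 km = 2.689×10⁶ m.
Transfer ellipse a_t = (r₁ + r₂)/2 = 1.595×10⁶ m.
At r₁: circular v_c1 = √(μ/r₁) = 231.4 m/s; transfer-periapsis v_p = √[μ(2/r₁ − 1/a_t)] = 300.4 m/s.
At r₂: circular v_c2 = √(μ/r₂) = 99.89 m/s; transfer-apoapsis v_a = √[μ(2/r₂ − 1/a_t)] = 55.99 m/s.
Δv₂ = v_c2 − v_a = 43.90 m/s.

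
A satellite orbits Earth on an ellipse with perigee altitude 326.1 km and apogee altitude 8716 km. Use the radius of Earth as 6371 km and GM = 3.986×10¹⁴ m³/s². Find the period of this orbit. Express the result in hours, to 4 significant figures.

r_p = 6371 + 326.1 = 6697.1 km = 6.6971×10⁶ m.
r_a = 6371 + 8716 = 15087 km = 1.5087×10⁷ m.
Semi-major axis a = (r_p + r_a)/2 = (6697.1 + 15087)/2 = 10892 km = 1.089×10⁷ m.
By Kepler's third law T = 2π√(a³/μ) = 2π × 1.801×10³ = 1.131×10⁴ s.
= 3.142 hours.

T ≈ 3.142 hours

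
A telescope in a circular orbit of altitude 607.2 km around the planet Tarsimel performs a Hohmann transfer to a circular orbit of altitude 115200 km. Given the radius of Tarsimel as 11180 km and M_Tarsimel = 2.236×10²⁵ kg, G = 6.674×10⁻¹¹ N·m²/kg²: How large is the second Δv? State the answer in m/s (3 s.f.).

μ = GM = 6.674×10⁻¹¹ × 2.236×10²⁵ = 1.492×10¹⁵ m³/s².
r₁ = 11180 + 607.2 = 11787 km = 1.1787×10⁷ m.
r₂ = 11180 + 115200 = 126380 km = 1.2638×10⁸ m.
Transfer ellipse a_t = (r₁ + r₂)/2 = 6.908×10⁷ m.
At r₁: circular v_c1 = √(μ/r₁) = 11250 m/s; transfer-periapsis v_p = √[μ(2/r₁ − 1/a_t)] = 15220 m/s.
At r₂: circular v_c2 = √(μ/r₂) = 3436 m/s; transfer-apoapsis v_a = √[μ(2/r₂ − 1/a_t)] = 1419 m/s.
Δv₂ = v_c2 − v_a = 2017 m/s.

Δv ≈ 2020 m/s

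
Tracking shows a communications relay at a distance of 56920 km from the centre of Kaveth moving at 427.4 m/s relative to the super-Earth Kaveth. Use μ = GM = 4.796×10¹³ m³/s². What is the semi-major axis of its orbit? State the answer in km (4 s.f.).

r = 5.692×10⁷ m.
Specific orbital energy ε = v²/2 − μ/r = (427.4)²/2 − 4.796×10¹³/5.692×10⁷ = -7.513×10⁵ J/kg.
Since ε = −μ/(2a), a = −μ/(2ε) = 3.192×10⁷ m = 31920 km.

a ≈ 31920 km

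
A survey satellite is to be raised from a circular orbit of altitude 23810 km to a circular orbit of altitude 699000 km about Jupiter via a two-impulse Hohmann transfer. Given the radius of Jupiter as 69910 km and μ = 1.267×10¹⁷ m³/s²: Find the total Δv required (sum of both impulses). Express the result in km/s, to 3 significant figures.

Δv_total ≈ 19.2 km/s

r₁ = 69910 + 23810 = 93720 km = 9.3720×10⁷ m.
r₂ = 69910 + 699000 = 768910 km = 7.6891×10⁸ m.
Transfer ellipse a_t = (r₁ + r₂)/2 = 4.313×10⁸ m.
At r₁: circular v_c1 = √(μ/r₁) = 36770 m/s; transfer-perijove v_p = √[μ(2/r₁ − 1/a_t)] = 49090 m/s.
Δv₁ = v_p − v_c1 = 12320 m/s.
At r₂: circular v_c2 = √(μ/r₂) = 12840 m/s; transfer-apojove v_a = √[μ(2/r₂ − 1/a_t)] = 5984 m/s.
Δv₂ = v_c2 − v_a = 6853 m/s.
Total Δv = Δv₁ + Δv₂ = 19180 m/s = 19.18 km/s.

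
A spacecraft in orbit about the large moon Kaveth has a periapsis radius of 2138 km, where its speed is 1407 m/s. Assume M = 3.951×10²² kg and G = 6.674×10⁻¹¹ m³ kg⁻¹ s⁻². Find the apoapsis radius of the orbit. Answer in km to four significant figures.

μ = GM = 6.674×10⁻¹¹ × 3.951×10²² = 2.637×10¹² m³/s².
r_p = 2.138×10⁶ m.
Specific energy ε = v²/2 − μ/r = -2.435×10⁵ J/kg, so a = −μ/(2ε) = 5.414×10⁶ m.
The apsides satisfy r_p + r_a = 2a, so the apoapsis radius is 2a − r_p = 8.690×10⁶ m = 8690.1 km.

apoapsis radius ≈ 8690 km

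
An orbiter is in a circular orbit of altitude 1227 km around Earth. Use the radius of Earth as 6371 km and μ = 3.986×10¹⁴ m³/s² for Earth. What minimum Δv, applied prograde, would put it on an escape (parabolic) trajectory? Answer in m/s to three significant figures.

r = 6371 + 1227 = 7598.0 km = 7.5980×10⁶ m.
Circular speed v_c = √(μ/r) = 7243 m/s.
Escape speed v_esc = √(2μ/r) = √2 × v_c = 10240 m/s.
Δv = v_esc − v_c = 3000 m/s.

Δv ≈ 3000 m/s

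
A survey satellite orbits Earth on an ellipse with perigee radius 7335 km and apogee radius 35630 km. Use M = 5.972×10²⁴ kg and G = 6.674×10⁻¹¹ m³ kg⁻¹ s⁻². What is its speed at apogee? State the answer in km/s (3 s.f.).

v ≈ 1.95 km/s

μ = GM = 6.674×10⁻¹¹ × 5.972×10²⁴ = 3.986×10¹⁴ m³/s².
Semi-major axis a = (r_p + r_a)/2 = 21482 km = 2.148×10⁷ m.
Vis-viva: v² = μ(2/r − 1/a) = 3.986×10¹⁴ × (5.613×10⁻⁸ − 4.655×10⁻⁸) = 3.819×10⁶ m²/s².
v = 1954 m/s = 1.954 km/s.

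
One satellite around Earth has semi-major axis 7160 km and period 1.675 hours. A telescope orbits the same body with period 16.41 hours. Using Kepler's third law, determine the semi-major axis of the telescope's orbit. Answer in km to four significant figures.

Kepler's third law: a³ ∝ T², so a₂ = a₁ (T₂/T₁)^(2/3).
T₂/T₁ = 9.797, (T₂/T₁)^(2/3) = 4.579.
a₂ = 7160 × 4.579 = 32780 km.

a₂ ≈ 32780 km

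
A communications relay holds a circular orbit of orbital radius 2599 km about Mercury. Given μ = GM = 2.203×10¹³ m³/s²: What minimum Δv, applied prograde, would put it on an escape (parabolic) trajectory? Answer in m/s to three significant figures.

r = 2599 km = 2.599×10⁶ m.
Circular speed v_c = √(μ/r) = 2911 m/s.
Escape speed v_esc = √(2μ/r) = √2 × v_c = 4117 m/s.
Δv = v_esc − v_c = 1206 m/s.

Δv ≈ 1210 m/s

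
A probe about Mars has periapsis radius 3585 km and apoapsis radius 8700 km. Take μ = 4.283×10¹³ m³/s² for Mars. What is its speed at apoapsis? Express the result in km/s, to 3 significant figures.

Semi-major axis a = (r_p + r_a)/2 = 6142.5 km = 6.142×10⁶ m.
Vis-viva: v² = μ(2/r − 1/a) = 4.283×10¹³ × (2.299×10⁻⁷ − 1.628×10⁻⁷) = 2.873×10⁶ m²/s².
v = 1695 m/s = 1.695 km/s.

v ≈ 1.70 km/s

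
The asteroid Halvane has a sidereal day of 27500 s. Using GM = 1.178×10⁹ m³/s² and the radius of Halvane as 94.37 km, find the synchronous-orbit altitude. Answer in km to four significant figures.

A synchronous orbit has period T, so by Kepler's third law a = (μT²/4π²)^(1/3).
μT²/4π² = 1.178×10⁹ × (2.750×10⁴)² / 39.48 = 2.257×10¹⁶ m³.
a = 2.826×10⁵ m = 282.59 km.
Altitude h = a − R = 282.59 − 94.37 = 188.22 km.

h_sync ≈ 188.2 km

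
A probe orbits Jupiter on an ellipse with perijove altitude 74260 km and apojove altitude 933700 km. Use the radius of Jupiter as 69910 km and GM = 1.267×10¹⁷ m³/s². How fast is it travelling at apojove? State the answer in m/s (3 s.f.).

r_p = 69910 + 74260 = 144170 km = 1.4417×10⁸ m.
r_a = 69910 + 933700 = 1003600 km = 1.0036×10⁹ m.
Semi-major axis a = (r_p + r_a)/2 = 5.7389×10⁵ km = 5.739×10⁸ m.
Vis-viva: v² = μ(2/r − 1/a) = 1.267×10¹⁷ × (1.993×10⁻⁹ − 1.742×10⁻⁹) = 3.171×10⁷ m²/s².
v = 5632 m/s.

v ≈ 5630 m/s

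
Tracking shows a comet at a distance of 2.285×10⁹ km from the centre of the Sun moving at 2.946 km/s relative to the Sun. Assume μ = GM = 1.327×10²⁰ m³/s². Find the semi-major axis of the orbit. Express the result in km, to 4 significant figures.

a ≈ 1.235×10⁹ km

r = 2.285×10¹² m.
Vis-viva rearranged: 1/a = 2/r − v²/μ = 8.753×10⁻¹³ − 6.540×10⁻¹⁴ = 8.099×10⁻¹³ m⁻¹.
a = 1.235×10¹² m = 1.2348×10⁹ km.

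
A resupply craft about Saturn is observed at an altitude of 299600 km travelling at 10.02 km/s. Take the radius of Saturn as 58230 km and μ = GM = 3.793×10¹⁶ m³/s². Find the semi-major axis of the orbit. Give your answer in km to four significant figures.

a ≈ 3.399×10⁵ km

r = 58230 + 299600 = 3.5783×10⁵ km = 3.578×10⁸ m.
Specific orbital energy ε = v²/2 − μ/r = (10020)²/2 − 3.793×10¹⁶/3.578×10⁸ = -5.580×10⁷ J/kg.
Since ε = −μ/(2a), a = −μ/(2ε) = 3.399×10⁸ m = 3.3988×10⁵ km.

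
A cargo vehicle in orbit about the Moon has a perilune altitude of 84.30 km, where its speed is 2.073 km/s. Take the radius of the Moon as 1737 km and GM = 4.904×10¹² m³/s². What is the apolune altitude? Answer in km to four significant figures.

r_p = 1737 + 84.30 = 1821.3 km = 1.821×10⁶ m.
Specific energy ε = v²/2 − μ/r = -5.439×10⁵ J/kg, so a = −μ/(2ε) = 4.508×10⁶ m.
The apsides satisfy r_p + r_a = 2a, so the apolune radius is 2a − r_p = 7.195×10⁶ m = 7194.8 km.
Apolune altitude = 7194.8 − 1737 = 5457.8 km.

apolune altitude ≈ 5458 km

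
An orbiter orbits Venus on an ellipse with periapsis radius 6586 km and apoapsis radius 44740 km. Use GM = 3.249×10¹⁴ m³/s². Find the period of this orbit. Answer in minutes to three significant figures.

Semi-major axis a = (r_p + r_a)/2 = (6586.0 + 44740)/2 = 25663 km = 2.566×10⁷ m.
By Kepler's third law T = 2π√(a³/μ) = 2π × 7.213×10³ = 4.532×10⁴ s.
= 755.3 minutes.

T ≈ 755 minutes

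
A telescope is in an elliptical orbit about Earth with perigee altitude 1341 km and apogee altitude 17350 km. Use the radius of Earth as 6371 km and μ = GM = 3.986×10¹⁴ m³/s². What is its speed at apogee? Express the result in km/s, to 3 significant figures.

r_p = 6371 + 1341 = 7712.0 km = 7.7120×10⁶ m.
r_a = 6371 + 17350 = 23721 km = 2.3721×10⁷ m.
Semi-major axis a = (r_p + r_a)/2 = 15716 km = 1.572×10⁷ m.
Vis-viva: v² = μ(2/r − 1/a) = 3.986×10¹⁴ × (8.431×10⁻⁸ − 6.363×10⁻⁸) = 8.245×10⁶ m²/s².
v = 2871 m/s = 2.871 km/s.

v ≈ 2.87 km/s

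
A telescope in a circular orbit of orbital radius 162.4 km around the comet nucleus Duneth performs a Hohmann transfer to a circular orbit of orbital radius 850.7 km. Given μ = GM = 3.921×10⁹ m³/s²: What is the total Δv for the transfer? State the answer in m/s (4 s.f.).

Δv_total ≈ 75.43 m/s

r₁ = 162.4 km = 1.624×10⁵ m.
r₂ = 850.7 km = 8.507×10⁵ m.
Transfer ellipse a_t = (r₁ + r₂)/2 = 5.066×10⁵ m.
At r₁: circular v_c1 = √(μ/r₁) = 155.4 m/s; transfer-periapsis v_p = √[μ(2/r₁ − 1/a_t)] = 201.4 m/s.
Δv₁ = v_p − v_c1 = 45.98 m/s.
At r₂: circular v_c2 = √(μ/r₂) = 67.89 m/s; transfer-apoapsis v_a = √[μ(2/r₂ − 1/a_t)] = 38.44 m/s.
Δv₂ = v_c2 − v_a = 29.45 m/s.
Total Δv = Δv₁ + Δv₂ = 75.43 m/s.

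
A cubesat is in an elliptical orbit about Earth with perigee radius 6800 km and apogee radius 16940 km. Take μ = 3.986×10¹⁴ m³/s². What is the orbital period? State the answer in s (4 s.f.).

Semi-major axis a = (r_p + r_a)/2 = (6800.0 + 16940)/2 = 11870 km = 1.187×10⁷ m.
By Kepler's third law T = 2π√(a³/μ) = 2π × 2.048×10³ = 1.287×10⁴ s.

T ≈ 12870 s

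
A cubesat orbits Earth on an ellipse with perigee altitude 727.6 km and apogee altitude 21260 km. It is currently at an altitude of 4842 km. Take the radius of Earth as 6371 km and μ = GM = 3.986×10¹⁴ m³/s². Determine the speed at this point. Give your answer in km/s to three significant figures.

v ≈ 6.94 km/s

r_p = 6371 + 727.6 = 7098.6 km = 7.0986×10⁶ m.
r_a = 6371 + 21260 = 27631 km = 2.7631×10⁷ m.
r = 6371 + 4842 = 11213 km = 1.121×10⁷ m.
Semi-major axis a = (r_p + r_a)/2 = 17365 km = 1.736×10⁷ m.
Vis-viva: v² = μ(2/r − 1/a) = 3.986×10¹⁴ × (1.784×10⁻⁷ − 5.759×10⁻⁸) = 4.814×10⁷ m²/s².
v = 6938 m/s = 6.938 km/s.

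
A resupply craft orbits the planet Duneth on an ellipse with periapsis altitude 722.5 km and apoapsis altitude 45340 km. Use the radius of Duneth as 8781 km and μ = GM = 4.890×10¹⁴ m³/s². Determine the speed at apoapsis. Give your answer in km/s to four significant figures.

r_p = 8781 + 722.5 = 9503.5 km = 9.5035×10⁶ m.
r_a = 8781 + 45340 = 54121 km = 5.4121×10⁷ m.
Semi-major axis a = (r_p + r_a)/2 = 31812 km = 3.181×10⁷ m.
Vis-viva: v² = μ(2/r − 1/a) = 4.890×10¹⁴ × (3.695×10⁻⁸ − 3.143×10⁻⁸) = 2.699×10⁶ m²/s².
v = 1643 m/s = 1.643 km/s.

v ≈ 1.643 km/s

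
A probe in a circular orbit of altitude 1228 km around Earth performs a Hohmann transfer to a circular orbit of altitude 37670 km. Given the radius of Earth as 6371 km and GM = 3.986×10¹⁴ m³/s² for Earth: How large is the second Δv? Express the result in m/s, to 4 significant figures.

Δv ≈ 1376 m/s

r₁ = 6371 + 1228 = 7599.0 km = 7.5990×10⁶ m.
r₂ = 6371 + 37670 = 44041 km = 4.4041×10⁷ m.
Transfer ellipse a_t = (r₁ + r₂)/2 = 2.582×10⁷ m.
At r₁: circular v_c1 = √(μ/r₁) = 7243 m/s; transfer-perigee v_p = √[μ(2/r₁ − 1/a_t)] = 9459 m/s.
At r₂: circular v_c2 = √(μ/r₂) = 3008 m/s; transfer-apogee v_a = √[μ(2/r₂ − 1/a_t)] = 1632 m/s.
Δv₂ = v_c2 − v_a = 1376 m/s.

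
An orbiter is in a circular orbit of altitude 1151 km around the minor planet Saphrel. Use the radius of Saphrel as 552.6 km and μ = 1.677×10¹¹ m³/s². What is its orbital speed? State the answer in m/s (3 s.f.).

r = 552.6 + 1151 = 1703.6 km = 1.7036×10⁶ m.
For a circular orbit v = √(μ/r) = √(1.677×10¹¹ / 1.704×10⁶) = √(9.844×10⁴) = 313.7 m/s.

v ≈ 314 m/s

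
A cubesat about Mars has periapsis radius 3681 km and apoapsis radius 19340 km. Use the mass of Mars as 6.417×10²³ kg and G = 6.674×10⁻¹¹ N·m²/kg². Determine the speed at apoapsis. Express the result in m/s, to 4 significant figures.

μ = GM = 6.674×10⁻¹¹ × 6.417×10²³ = 4.283×10¹³ m³/s².
Semi-major axis a = (r_p + r_a)/2 = 11510 km = 1.151×10⁷ m.
Vis-viva: v² = μ(2/r − 1/a) = 4.283×10¹³ × (1.034×10⁻⁷ − 8.688×10⁻⁸) = 7.082×10⁵ m²/s².
v = 841.5 m/s.

v ≈ 841.5 m/s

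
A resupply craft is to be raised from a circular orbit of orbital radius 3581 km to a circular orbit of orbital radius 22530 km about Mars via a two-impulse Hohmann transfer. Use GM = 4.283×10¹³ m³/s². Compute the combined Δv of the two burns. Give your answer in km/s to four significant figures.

r₁ = 3581 km = 3.581×10⁶ m.
r₂ = 22530 km = 2.253×10⁷ m.
Transfer ellipse a_t = (r₁ + r₂)/2 = 1.306×10⁷ m.
At r₁: circular v_c1 = √(μ/r₁) = 3458 m/s; transfer-periapsis v_p = √[μ(2/r₁ − 1/a_t)] = 4543 m/s.
Δv₁ = v_p − v_c1 = 1085 m/s.
At r₂: circular v_c2 = √(μ/r₂) = 1379 m/s; transfer-apoapsis v_a = √[μ(2/r₂ − 1/a_t)] = 722.1 m/s.
Δv₂ = v_c2 − v_a = 656.7 m/s.
Total Δv = Δv₁ + Δv₂ = 1741 m/s = 1.741 km/s.

Δv_total ≈ 1.741 km/s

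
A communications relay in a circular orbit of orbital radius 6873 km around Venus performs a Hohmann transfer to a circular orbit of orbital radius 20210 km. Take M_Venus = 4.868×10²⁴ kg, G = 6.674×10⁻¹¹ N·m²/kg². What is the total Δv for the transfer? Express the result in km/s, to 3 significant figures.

Δv_total ≈ 2.68 km/s

μ = GM = 6.674×10⁻¹¹ × 4.868×10²⁴ = 3.249×10¹⁴ m³/s².
r₁ = 6873 km = 6.873×10⁶ m.
r₂ = 20210 km = 2.021×10⁷ m.
Transfer ellipse a_t = (r₁ + r₂)/2 = 1.354×10⁷ m.
At r₁: circular v_c1 = √(μ/r₁) = 6875 m/s; transfer-periapsis v_p = √[μ(2/r₁ − 1/a_t)] = 8399 m/s.
Δv₁ = v_p − v_c1 = 1524 m/s.
At r₂: circular v_c2 = √(μ/r₂) = 4009 m/s; transfer-apoapsis v_a = √[μ(2/r₂ − 1/a_t)] = 2856 m/s.
Δv₂ = v_c2 − v_a = 1153 m/s.
Total Δv = Δv₁ + Δv₂ = 2677 m/s = 2.677 km/s.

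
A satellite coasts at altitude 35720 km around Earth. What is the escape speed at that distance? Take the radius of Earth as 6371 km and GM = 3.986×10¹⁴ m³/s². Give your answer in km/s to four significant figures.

r = 6371 + 35720 = 42091 km = 4.2091×10⁷ m.
Escape speed v_esc = √(2μ/r) = √(2 × 3.986×10¹⁴ / 4.209×10⁷) = √(1.894×10⁷) = 4352 m/s.
= 4.352 km/s.

v_esc ≈ 4.352 km/s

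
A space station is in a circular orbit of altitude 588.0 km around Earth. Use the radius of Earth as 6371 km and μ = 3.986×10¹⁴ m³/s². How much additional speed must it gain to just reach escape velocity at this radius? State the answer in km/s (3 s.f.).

r = 6371 + 588.0 = 6959.0 km = 6.9590×10⁶ m.
Circular speed v_c = √(μ/r) = 7568 m/s.
Escape speed v_esc = √(2μ/r) = √2 × v_c = 10700 m/s.
Δv = v_esc − v_c = 3135 m/s = 3.135 km/s.

Δv ≈ 3.13 km/s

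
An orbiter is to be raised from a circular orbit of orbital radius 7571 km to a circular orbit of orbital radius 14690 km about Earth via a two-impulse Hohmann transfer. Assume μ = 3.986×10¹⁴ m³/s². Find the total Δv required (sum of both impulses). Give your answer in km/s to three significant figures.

r₁ = 7571 km = 7.571×10⁶ m.
r₂ = 14690 km = 1.469×10⁷ m.
Transfer ellipse a_t = (r₁ + r₂)/2 = 1.113×10⁷ m.
At r₁: circular v_c1 = √(μ/r₁) = 7256 m/s; transfer-perigee v_p = √[μ(2/r₁ − 1/a_t)] = 8336 m/s.
Δv₁ = v_p − v_c1 = 1080 m/s.
At r₂: circular v_c2 = √(μ/r₂) = 5209 m/s; transfer-apogee v_a = √[μ(2/r₂ − 1/a_t)] = 4296 m/s.
Δv₂ = v_c2 − v_a = 912.9 m/s.
Total Δv = Δv₁ + Δv₂ = 1993 m/s = 1.993 km/s.

Δv_total ≈ 1.99 km/s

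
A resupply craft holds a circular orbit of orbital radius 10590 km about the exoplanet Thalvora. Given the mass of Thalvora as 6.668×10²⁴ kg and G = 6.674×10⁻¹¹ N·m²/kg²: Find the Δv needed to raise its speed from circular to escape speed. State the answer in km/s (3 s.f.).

Δv ≈ 2.69 km/s

μ = GM = 6.674×10⁻¹¹ × 6.668×10²⁴ = 4.450×10¹⁴ m³/s².
r = 10590 km = 1.059×10⁷ m.
Circular speed v_c = √(μ/r) = 6483 m/s.
Escape speed v_esc = √(2μ/r) = √2 × v_c = 9168 m/s.
Δv = v_esc − v_c = 2685 m/s = 2.685 km/s.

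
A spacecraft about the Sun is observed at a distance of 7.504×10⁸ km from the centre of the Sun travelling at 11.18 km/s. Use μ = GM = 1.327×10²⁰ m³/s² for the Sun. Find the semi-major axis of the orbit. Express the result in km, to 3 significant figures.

r = 7.504×10¹¹ m.
Specific orbital energy ε = v²/2 − μ/r = (11180)²/2 − 1.327×10²⁰/7.504×10¹¹ = -1.143×10⁸ J/kg.
Since ε = −μ/(2a), a = −μ/(2ε) = 5.803×10¹¹ m = 5.8027×10⁸ km.

a ≈ 5.80×10⁸ km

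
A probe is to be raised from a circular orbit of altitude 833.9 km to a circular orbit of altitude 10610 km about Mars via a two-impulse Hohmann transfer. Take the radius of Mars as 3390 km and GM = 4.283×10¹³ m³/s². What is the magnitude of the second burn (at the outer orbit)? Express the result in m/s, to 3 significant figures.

r₁ = 3390 + 833.9 = 4223.9 km = 4.2239×10⁶ m.
r₂ = 3390 + 10610 = 14000 km = 1.4000×10⁷ m.
Transfer ellipse a_t = (r₁ + r₂)/2 = 9.112×10⁶ m.
At r₁: circular v_c1 = √(μ/r₁) = 3184 m/s; transfer-periapsis v_p = √[μ(2/r₁ − 1/a_t)] = 3947 m/s.
At r₂: circular v_c2 = √(μ/r₂) = 1749 m/s; transfer-apoapsis v_a = √[μ(2/r₂ − 1/a_t)] = 1191 m/s.
Δv₂ = v_c2 − v_a = 558.2 m/s.

Δv ≈ 558 m/s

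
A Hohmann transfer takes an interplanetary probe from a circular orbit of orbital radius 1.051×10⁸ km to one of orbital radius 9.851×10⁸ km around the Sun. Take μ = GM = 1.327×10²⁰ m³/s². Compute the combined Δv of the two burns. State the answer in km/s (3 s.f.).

r₁ = 1.051×10⁸ km = 1.051×10¹¹ m.
r₂ = 9.851×10⁸ km = 9.851×10¹¹ m.
Transfer ellipse a_t = (r₁ + r₂)/2 = 5.451×10¹¹ m.
At r₁: circular v_c1 = √(μ/r₁) = 35530 m/s; transfer-perihelion v_p = √[μ(2/r₁ − 1/a_t)] = 47770 m/s.
Δv₁ = v_p − v_c1 = 12230 m/s.
At r₂: circular v_c2 = √(μ/r₂) = 11610 m/s; transfer-aphelion v_a = √[μ(2/r₂ − 1/a_t)] = 5096 m/s.
Δv₂ = v_c2 − v_a = 6510 m/s.
Total Δv = Δv₁ + Δv₂ = 18740 m/s = 18.74 km/s.

Δv_total ≈ 18.7 km/s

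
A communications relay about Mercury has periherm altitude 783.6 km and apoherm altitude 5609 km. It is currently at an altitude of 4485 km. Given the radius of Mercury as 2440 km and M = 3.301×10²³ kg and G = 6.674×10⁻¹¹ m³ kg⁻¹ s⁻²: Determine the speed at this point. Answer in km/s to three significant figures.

v ≈ 1.57 km/s

μ = GM = 6.674×10⁻¹¹ × 3.301×10²³ = 2.203×10¹³ m³/s².
r_p = 2440 + 783.6 = 3223.6 km = 3.2236×10⁶ m.
r_a = 2440 + 5609 = 8049.0 km = 8.0490×10⁶ m.
r = 2440 + 4485 = 6925.0 km = 6.925×10⁶ m.
Semi-major axis a = (r_p + r_a)/2 = 5636.3 km = 5.636×10⁶ m.
Vis-viva: v² = μ(2/r − 1/a) = 2.203×10¹³ × (2.888×10⁻⁷ − 1.774×10⁻⁷) = 2.454×10⁶ m²/s².
v = 1567 m/s = 1.567 km/s.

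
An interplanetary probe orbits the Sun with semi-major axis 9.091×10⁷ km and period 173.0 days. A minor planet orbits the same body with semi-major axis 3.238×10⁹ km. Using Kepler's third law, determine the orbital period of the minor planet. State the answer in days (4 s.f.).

Kepler's third law: T² ∝ a³, so T₂ = T₁ (a₂/a₁)^(3/2).
a₂/a₁ = 35.62, (a₂/a₁)^(3/2) = 212.6.
T₂ = 173.0 × 212.6 = 36770 days.

T₂ ≈ 36770 days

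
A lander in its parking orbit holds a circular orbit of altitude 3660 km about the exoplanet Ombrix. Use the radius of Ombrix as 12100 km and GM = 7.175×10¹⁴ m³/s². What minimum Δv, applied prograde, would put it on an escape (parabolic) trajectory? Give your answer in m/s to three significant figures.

r = 12100 + 3660 = 15760 km = 1.5760×10⁷ m.
Circular speed v_c = √(μ/r) = 6747 m/s.
Escape speed v_esc = √(2μ/r) = √2 × v_c = 9542 m/s.
Δv = v_esc − v_c = 2795 m/s.

Δv ≈ 2790 m/s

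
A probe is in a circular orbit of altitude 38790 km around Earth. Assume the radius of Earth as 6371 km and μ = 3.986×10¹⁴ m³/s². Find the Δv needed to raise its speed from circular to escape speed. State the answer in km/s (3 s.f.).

Δv ≈ 1.23 km/s

r = 6371 + 38790 = 45161 km = 4.5161×10⁷ m.
Circular speed v_c = √(μ/r) = 2971 m/s.
Escape speed v_esc = √(2μ/r) = √2 × v_c = 4201 m/s.
Δv = v_esc − v_c = 1231 m/s = 1.231 km/s.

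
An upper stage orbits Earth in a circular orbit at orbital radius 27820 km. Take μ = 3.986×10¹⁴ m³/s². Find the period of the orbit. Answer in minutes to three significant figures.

r = 27820 km = 2.782×10⁷ m.
Kepler's third law: T = 2π√(r³/μ) = 2π√((2.782×10⁷)³ / 3.986×10¹⁴).
r³/μ = 5.402×10⁷ s², so T = 2π × 7.350×10³ = 4.618×10⁴ s.
Converting: 4.618×10⁴ s ÷ 60.00 = 769.7 minutes.

T ≈ 770 minutes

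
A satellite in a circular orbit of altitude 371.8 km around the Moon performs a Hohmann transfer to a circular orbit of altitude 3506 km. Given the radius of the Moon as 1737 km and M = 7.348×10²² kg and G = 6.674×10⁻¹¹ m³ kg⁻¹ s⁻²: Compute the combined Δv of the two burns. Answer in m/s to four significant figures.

Δv_total ≈ 530.9 m/s

μ = GM = 6.674×10⁻¹¹ × 7.348×10²² = 4.904×10¹² m³/s².
r₁ = 1737 + 371.8 = 2108.8 km = 2.1088×10⁶ m.
r₂ = 1737 + 3506 = 5243.0 km = 5.2430×10⁶ m.
Transfer ellipse a_t = (r₁ + r₂)/2 = 3.676×10⁶ m.
At r₁: circular v_c1 = √(μ/r₁) = 1525 m/s; transfer-perilune v_p = √[μ(2/r₁ − 1/a_t)] = 1821 m/s.
Δv₁ = v_p − v_c1 = 296.3 m/s.
At r₂: circular v_c2 = √(μ/r₂) = 967.1 m/s; transfer-apolune v_a = √[μ(2/r₂ − 1/a_t)] = 732.5 m/s.
Δv₂ = v_c2 − v_a = 234.6 m/s.
Total Δv = Δv₁ + Δv₂ = 530.9 m/s.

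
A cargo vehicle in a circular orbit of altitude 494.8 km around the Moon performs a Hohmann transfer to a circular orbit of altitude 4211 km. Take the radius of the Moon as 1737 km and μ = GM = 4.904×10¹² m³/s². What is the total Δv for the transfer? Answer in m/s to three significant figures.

Δv_total ≈ 543 m/s

r₁ = 1737 + 494.8 = 2231.8 km = 2.2318×10⁶ m.
r₂ = 1737 + 4211 = 5948.0 km = 5.9480×10⁶ m.
Transfer ellipse a_t = (r₁ + r₂)/2 = 4.090×10⁶ m.
At r₁: circular v_c1 = √(μ/r₁) = 1482 m/s; transfer-perilune v_p = √[μ(2/r₁ − 1/a_t)] = 1788 m/s.
Δv₁ = v_p − v_c1 = 305.3 m/s.
At r₂: circular v_c2 = √(μ/r₂) = 908.0 m/s; transfer-apolune v_a = √[μ(2/r₂ − 1/a_t)] = 670.8 m/s.
Δv₂ = v_c2 − v_a = 237.3 m/s.
Total Δv = Δv₁ + Δv₂ = 542.5 m/s.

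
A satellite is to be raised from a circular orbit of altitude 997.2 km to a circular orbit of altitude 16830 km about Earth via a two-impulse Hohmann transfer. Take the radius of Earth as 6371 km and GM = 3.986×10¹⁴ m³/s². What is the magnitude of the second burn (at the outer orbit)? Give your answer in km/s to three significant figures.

Δv ≈ 1.27 km/s

r₁ = 6371 + 997.2 = 7368.2 km = 7.3682×10⁶ m.
r₂ = 6371 + 16830 = 23201 km = 2.3201×10⁷ m.
Transfer ellipse a_t = (r₁ + r₂)/2 = 1.528×10⁷ m.
At r₁: circular v_c1 = √(μ/r₁) = 7355 m/s; transfer-perigee v_p = √[μ(2/r₁ − 1/a_t)] = 9062 m/s.
At r₂: circular v_c2 = √(μ/r₂) = 4145 m/s; transfer-apogee v_a = √[μ(2/r₂ − 1/a_t)] = 2878 m/s.
Δv₂ = v_c2 − v_a = 1267 m/s.
= 1.267 km/s.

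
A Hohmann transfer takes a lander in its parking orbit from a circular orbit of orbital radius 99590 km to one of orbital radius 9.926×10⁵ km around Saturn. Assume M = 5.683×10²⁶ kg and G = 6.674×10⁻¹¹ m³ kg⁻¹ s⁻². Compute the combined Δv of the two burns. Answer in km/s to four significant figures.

Δv_total ≈ 10.34 km/s

μ = GM = 6.674×10⁻¹¹ × 5.683×10²⁶ = 3.793×10¹⁶ m³/s².
r₁ = 99590 km = 9.959×10⁷ m.
r₂ = 9.926×10⁵ km = 9.926×10⁸ m.
Transfer ellipse a_t = (r₁ + r₂)/2 = 5.461×10⁸ m.
At r₁: circular v_c1 = √(μ/r₁) = 19520 m/s; transfer-perikrone v_p = √[μ(2/r₁ − 1/a_t)] = 26310 m/s.
Δv₁ = v_p − v_c1 = 6795 m/s.
At r₂: circular v_c2 = √(μ/r₂) = 6182 m/s; transfer-apokrone v_a = √[μ(2/r₂ − 1/a_t)] = 2640 m/s.
Δv₂ = v_c2 − v_a = 3542 m/s.
Total Δv = Δv₁ + Δv₂ = 10340 m/s = 10.34 km/s.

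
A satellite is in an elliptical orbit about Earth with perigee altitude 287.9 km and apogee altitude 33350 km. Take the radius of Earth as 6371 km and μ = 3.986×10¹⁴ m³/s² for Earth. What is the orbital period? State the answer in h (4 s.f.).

T ≈ 9.762 h

r_p = 6371 + 287.9 = 6658.9 km = 6.6589×10⁶ m.
r_a = 6371 + 33350 = 39721 km = 3.9721×10⁷ m.
Semi-major axis a = (r_p + r_a)/2 = (6658.9 + 39721)/2 = 23190 km = 2.319×10⁷ m.
By Kepler's third law T = 2π√(a³/μ) = 2π × 5.593×10³ = 3.514×10⁴ s.
= 9.762 h.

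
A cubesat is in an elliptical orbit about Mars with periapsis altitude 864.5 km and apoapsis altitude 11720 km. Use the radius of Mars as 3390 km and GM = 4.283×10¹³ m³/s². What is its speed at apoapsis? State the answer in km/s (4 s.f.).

r_p = 3390 + 864.5 = 4254.5 km = 4.2545×10⁶ m.
r_a = 3390 + 11720 = 15110 km = 1.5110×10⁷ m.
Semi-major axis a = (r_p + r_a)/2 = 9682.2 km = 9.682×10⁶ m.
Vis-viva: v² = μ(2/r − 1/a) = 4.283×10¹³ × (1.324×10⁻⁷ − 1.033×10⁻⁷) = 1.246×10⁶ m²/s².
v = 1116 m/s = 1.116 km/s.

v ≈ 1.116 km/s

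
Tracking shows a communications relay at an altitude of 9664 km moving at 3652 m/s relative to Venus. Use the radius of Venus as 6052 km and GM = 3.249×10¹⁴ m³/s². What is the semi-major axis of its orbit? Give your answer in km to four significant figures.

a ≈ 11600 km

r = 6052 + 9664 = 15716 km = 1.572×10⁷ m.
Specific orbital energy ε = v²/2 − μ/r = (3652)²/2 − 3.249×10¹⁴/1.572×10⁷ = -1.400×10⁷ J/kg.
Since ε = −μ/(2a), a = −μ/(2ε) = 1.160×10⁷ m = 11600 km.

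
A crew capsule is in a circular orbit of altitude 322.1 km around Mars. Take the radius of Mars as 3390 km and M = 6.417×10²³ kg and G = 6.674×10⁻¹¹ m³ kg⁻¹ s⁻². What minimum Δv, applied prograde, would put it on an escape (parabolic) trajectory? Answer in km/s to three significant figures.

μ = GM = 6.674×10⁻¹¹ × 6.417×10²³ = 4.283×10¹³ m³/s².
r = 3390 + 322.1 = 3712.1 km = 3.7121×10⁶ m.
Circular speed v_c = √(μ/r) = 3397 m/s.
Escape speed v_esc = √(2μ/r) = √2 × v_c = 4804 m/s.
Δv = v_esc − v_c = 1407 m/s = 1.407 km/s.

Δv ≈ 1.41 km/s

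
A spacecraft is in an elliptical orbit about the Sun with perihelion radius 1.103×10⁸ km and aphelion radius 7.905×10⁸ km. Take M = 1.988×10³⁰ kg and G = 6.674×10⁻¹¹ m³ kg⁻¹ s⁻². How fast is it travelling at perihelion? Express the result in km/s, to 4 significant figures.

v ≈ 45.95 km/s

μ = GM = 6.674×10⁻¹¹ × 1.988×10³⁰ = 1.327×10²⁰ m³/s².
Semi-major axis a = (r_p + r_a)/2 = 4.5040×10⁸ km = 4.504×10¹¹ m.
Vis-viva: v² = μ(2/r − 1/a) = 1.327×10²⁰ × (1.813×10⁻¹¹ − 2.220×10⁻¹²) = 2.111×10⁹ m²/s².
v = 45950 m/s = 45.95 km/s.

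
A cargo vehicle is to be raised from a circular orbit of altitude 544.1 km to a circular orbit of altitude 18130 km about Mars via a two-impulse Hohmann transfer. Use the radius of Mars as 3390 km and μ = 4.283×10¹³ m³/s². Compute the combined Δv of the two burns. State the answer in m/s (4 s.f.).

r₁ = 3390 + 544.1 = 3934.1 km = 3.9341×10⁶ m.
r₂ = 3390 + 18130 = 21520 km = 2.1520×10⁷ m.
Transfer ellipse a_t = (r₁ + r₂)/2 = 1.273×10⁷ m.
At r₁: circular v_c1 = √(μ/r₁) = 3300 m/s; transfer-periapsis v_p = √[μ(2/r₁ − 1/a_t)] = 4291 m/s.
Δv₁ = v_p − v_c1 = 991.0 m/s.
At r₂: circular v_c2 = √(μ/r₂) = 1411 m/s; transfer-apoapsis v_a = √[μ(2/r₂ − 1/a_t)] = 784.4 m/s.
Δv₂ = v_c2 − v_a = 626.4 m/s.
Total Δv = Δv₁ + Δv₂ = 1617 m/s.

Δv_total ≈ 1617 m/s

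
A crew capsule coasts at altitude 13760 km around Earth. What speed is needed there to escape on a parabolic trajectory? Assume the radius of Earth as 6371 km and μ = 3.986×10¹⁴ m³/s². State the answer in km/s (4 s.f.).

v_esc ≈ 6.293 km/s

r = 6371 + 13760 = 20131 km = 2.0131×10⁷ m.
Escape speed v_esc = √(2μ/r) = √(2 × 3.986×10¹⁴ / 2.013×10⁷) = √(3.960×10⁷) = 6293 m/s.
= 6.293 km/s.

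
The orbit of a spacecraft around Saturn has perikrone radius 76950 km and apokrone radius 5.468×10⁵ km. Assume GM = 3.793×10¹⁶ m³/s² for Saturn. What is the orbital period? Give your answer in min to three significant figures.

T ≈ 2960 min

Semi-major axis a = (r_p + r_a)/2 = (76950 + 5.4680×10⁵)/2 = 3.1188×10⁵ km = 3.119×10⁸ m.
By Kepler's third law T = 2π√(a³/μ) = 2π × 2.828×10⁴ = 1.777×10⁵ s.
= 2961 min.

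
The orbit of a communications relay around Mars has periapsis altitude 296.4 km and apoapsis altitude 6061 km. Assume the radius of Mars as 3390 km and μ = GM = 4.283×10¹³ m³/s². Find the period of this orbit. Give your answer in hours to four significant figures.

r_p = 3390 + 296.4 = 3686.4 km = 3.6864×10⁶ m.
r_a = 3390 + 6061 = 9451.0 km = 9.4510×10⁶ m.
Semi-major axis a = (r_p + r_a)/2 = (3686.4 + 9451.0)/2 = 6568.7 km = 6.569×10⁶ m.
By Kepler's third law T = 2π√(a³/μ) = 2π × 2.572×10³ = 1.616×10⁴ s.
= 4.490 hours.

T ≈ 4.490 hours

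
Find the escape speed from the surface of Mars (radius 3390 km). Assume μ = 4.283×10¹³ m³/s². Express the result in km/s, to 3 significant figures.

r = R = 3.390×10⁶ m.
Escape speed v_esc = √(2μ/r) = √(2 × 4.283×10¹³ / 3.390×10⁶) = √(2.527×10⁷) = 5027 m/s.
= 5.027 km/s.

v_esc ≈ 5.03 km/s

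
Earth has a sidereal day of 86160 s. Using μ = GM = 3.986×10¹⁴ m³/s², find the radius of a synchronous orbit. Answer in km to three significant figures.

A synchronous orbit has period T, so by Kepler's third law a = (μT²/4π²)^(1/3).
μT²/4π² = 3.986×10¹⁴ × (8.616×10⁴)² / 39.48 = 7.495×10²² m³.
a = 4.216×10⁷ m = 42163 km.

r_sync ≈ 42200 km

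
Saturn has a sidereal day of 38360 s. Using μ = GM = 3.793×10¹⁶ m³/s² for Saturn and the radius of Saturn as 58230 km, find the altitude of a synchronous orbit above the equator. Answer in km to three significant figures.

h_sync ≈ 54000 km

A synchronous orbit has period T, so by Kepler's third law a = (μT²/4π²)^(1/3).
μT²/4π² = 3.793×10¹⁶ × (3.836×10⁴)² / 39.48 = 1.414×10²⁴ m³.
a = 1.122×10⁸ m = 1.1223×10⁵ km.
Altitude h = a − R = 1.1223×10⁵ − 58230 = 54005 km.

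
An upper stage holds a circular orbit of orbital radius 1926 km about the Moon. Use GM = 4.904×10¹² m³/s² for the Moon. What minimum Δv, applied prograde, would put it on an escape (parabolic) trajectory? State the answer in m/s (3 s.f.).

Δv ≈ 661 m/s

r = 1926 km = 1.926×10⁶ m.
Circular speed v_c = √(μ/r) = 1596 m/s.
Escape speed v_esc = √(2μ/r) = √2 × v_c = 2257 m/s.
Δv = v_esc − v_c = 661.0 m/s.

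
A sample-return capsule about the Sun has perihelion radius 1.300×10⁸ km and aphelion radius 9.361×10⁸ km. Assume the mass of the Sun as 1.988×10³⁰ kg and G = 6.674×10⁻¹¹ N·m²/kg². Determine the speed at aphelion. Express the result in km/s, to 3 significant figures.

μ = GM = 6.674×10⁻¹¹ × 1.988×10³⁰ = 1.327×10²⁰ m³/s².
Semi-major axis a = (r_p + r_a)/2 = 5.3305×10⁸ km = 5.330×10¹¹ m.
Vis-viva: v² = μ(2/r − 1/a) = 1.327×10²⁰ × (2.137×10⁻¹² − 1.876×10⁻¹²) = 3.457×10⁷ m²/s².
v = 5879 m/s = 5.879 km/s.

v ≈ 5.88 km/s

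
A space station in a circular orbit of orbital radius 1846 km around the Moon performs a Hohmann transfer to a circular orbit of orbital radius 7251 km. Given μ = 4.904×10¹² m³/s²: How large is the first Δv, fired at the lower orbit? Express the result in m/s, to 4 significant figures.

Δv ≈ 428.0 m/s

r₁ = 1846 km = 1.846×10⁶ m.
r₂ = 7251 km = 7.251×10⁶ m.
Transfer ellipse a_t = (r₁ + r₂)/2 = 4.548×10⁶ m.
At r₁: circular v_c1 = √(μ/r₁) = 1630 m/s; transfer-perilune v_p = √[μ(2/r₁ − 1/a_t)] = 2058 m/s.
Δv₁ = v_p − v_c1 = 428.0 m/s.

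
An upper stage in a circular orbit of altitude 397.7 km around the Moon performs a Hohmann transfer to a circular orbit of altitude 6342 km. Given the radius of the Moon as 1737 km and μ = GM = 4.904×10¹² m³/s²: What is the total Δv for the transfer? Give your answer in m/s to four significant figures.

Δv_total ≈ 666.1 m/s

r₁ = 1737 + 397.7 = 2134.7 km = 2.1347×10⁶ m.
r₂ = 1737 + 6342 = 8079.0 km = 8.0790×10⁶ m.
Transfer ellipse a_t = (r₁ + r₂)/2 = 5.107×10⁶ m.
At r₁: circular v_c1 = √(μ/r₁) = 1516 m/s; transfer-perilune v_p = √[μ(2/r₁ − 1/a_t)] = 1906 m/s.
Δv₁ = v_p − v_c1 = 390.7 m/s.
At r₂: circular v_c2 = √(μ/r₂) = 779.1 m/s; transfer-apolune v_a = √[μ(2/r₂ − 1/a_t)] = 503.7 m/s.
Δv₂ = v_c2 − v_a = 275.4 m/s.
Total Δv = Δv₁ + Δv₂ = 666.1 m/s.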